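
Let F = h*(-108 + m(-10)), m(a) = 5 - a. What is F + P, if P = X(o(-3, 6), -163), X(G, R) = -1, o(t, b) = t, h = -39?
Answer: 3626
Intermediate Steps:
P = -1
F = 3627 (F = -39*(-108 + (5 - 1*(-10))) = -39*(-108 + (5 + 10)) = -39*(-108 + 15) = -39*(-93) = 3627)
F + P = 3627 - 1 = 3626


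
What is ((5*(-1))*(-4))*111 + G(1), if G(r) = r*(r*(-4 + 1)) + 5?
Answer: 2222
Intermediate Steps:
G(r) = 5 - 3*r**2 (G(r) = r*(r*(-3)) + 5 = r*(-3*r) + 5 = -3*r**2 + 5 = 5 - 3*r**2)
((5*(-1))*(-4))*111 + G(1) = ((5*(-1))*(-4))*111 + (5 - 3*1**2) = -5*(-4)*111 + (5 - 3*1) = 20*111 + (5 - 3) = 2220 + 2 = 2222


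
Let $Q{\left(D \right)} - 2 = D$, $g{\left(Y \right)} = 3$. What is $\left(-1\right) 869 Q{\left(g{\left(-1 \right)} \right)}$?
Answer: $-4345$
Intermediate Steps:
$Q{\left(D \right)} = 2 + D$
$\left(-1\right) 869 Q{\left(g{\left(-1 \right)} \right)} = \left(-1\right) 869 \left(2 + 3\right) = \left(-869\right) 5 = -4345$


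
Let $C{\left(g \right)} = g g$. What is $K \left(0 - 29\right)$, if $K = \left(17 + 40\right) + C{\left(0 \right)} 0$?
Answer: $-1653$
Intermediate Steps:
$C{\left(g \right)} = g^{2}$
$K = 57$ ($K = \left(17 + 40\right) + 0^{2} \cdot 0 = 57 + 0 \cdot 0 = 57 + 0 = 57$)
$K \left(0 - 29\right) = 57 \left(0 - 29\right) = 57 \left(-29\right) = -1653$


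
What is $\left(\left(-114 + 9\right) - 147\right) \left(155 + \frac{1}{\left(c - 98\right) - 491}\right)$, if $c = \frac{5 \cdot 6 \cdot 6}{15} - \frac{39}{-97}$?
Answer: $- \frac{156042954}{3995} \approx -39060.0$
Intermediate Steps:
$c = \frac{1203}{97}$ ($c = 30 \cdot 6 \cdot \frac{1}{15} - - \frac{39}{97} = 180 \cdot \frac{1}{15} + \frac{39}{97} = 12 + \frac{39}{97} = \frac{1203}{97} \approx 12.402$)
$\left(\left(-114 + 9\right) - 147\right) \left(155 + \frac{1}{\left(c - 98\right) - 491}\right) = \left(\left(-114 + 9\right) - 147\right) \left(155 + \frac{1}{\left(\frac{1203}{97} - 98\right) - 491}\right) = \left(-105 - 147\right) \left(155 + \frac{1}{\left(\frac{1203}{97} - 98\right) - 491}\right) = - 252 \left(155 + \frac{1}{- \frac{8303}{97} - 491}\right) = - 252 \left(155 + \frac{1}{- \frac{55930}{97}}\right) = - 252 \left(155 - \frac{97}{55930}\right) = \left(-252\right) \frac{8669053}{55930} = - \frac{156042954}{3995}$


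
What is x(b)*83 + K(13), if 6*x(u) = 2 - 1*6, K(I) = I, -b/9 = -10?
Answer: -127/3 ≈ -42.333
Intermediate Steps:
b = 90 (b = -9*(-10) = 90)
x(u) = -2/3 (x(u) = (2 - 1*6)/6 = (2 - 6)/6 = (1/6)*(-4) = -2/3)
x(b)*83 + K(13) = -2/3*83 + 13 = -166/3 + 13 = -127/3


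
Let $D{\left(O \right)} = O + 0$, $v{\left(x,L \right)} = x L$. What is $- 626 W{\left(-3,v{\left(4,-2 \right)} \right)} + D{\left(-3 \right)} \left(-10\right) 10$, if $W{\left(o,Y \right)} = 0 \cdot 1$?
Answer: $300$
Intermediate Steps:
$v{\left(x,L \right)} = L x$
$D{\left(O \right)} = O$
$W{\left(o,Y \right)} = 0$
$- 626 W{\left(-3,v{\left(4,-2 \right)} \right)} + D{\left(-3 \right)} \left(-10\right) 10 = \left(-626\right) 0 + \left(-3\right) \left(-10\right) 10 = 0 + 30 \cdot 10 = 0 + 300 = 300$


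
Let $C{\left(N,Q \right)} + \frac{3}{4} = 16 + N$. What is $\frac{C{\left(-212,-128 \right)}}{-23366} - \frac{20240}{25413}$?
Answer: $- \frac{1871711329}{2375200632} \approx -0.78802$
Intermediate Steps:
$C{\left(N,Q \right)} = \frac{61}{4} + N$ ($C{\left(N,Q \right)} = - \frac{3}{4} + \left(16 + N\right) = \frac{61}{4} + N$)
$\frac{C{\left(-212,-128 \right)}}{-23366} - \frac{20240}{25413} = \frac{\frac{61}{4} - 212}{-23366} - \frac{20240}{25413} = \left(- \frac{787}{4}\right) \left(- \frac{1}{23366}\right) - \frac{20240}{25413} = \frac{787}{93464} - \frac{20240}{25413} = - \frac{1871711329}{2375200632}$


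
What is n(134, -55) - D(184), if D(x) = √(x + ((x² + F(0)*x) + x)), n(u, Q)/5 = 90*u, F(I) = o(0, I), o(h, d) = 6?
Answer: 60300 - 16*√138 ≈ 60112.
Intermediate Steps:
F(I) = 6
n(u, Q) = 450*u (n(u, Q) = 5*(90*u) = 450*u)
D(x) = √(x² + 8*x) (D(x) = √(x + ((x² + 6*x) + x)) = √(x + (x² + 7*x)) = √(x² + 8*x))
n(134, -55) - D(184) = 450*134 - √(184*(8 + 184)) = 60300 - √(184*192) = 60300 - √35328 = 60300 - 16*√138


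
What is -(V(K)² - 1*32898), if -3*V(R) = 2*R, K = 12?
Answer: 32834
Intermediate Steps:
V(R) = -2*R/3
-(V(K)² - 1*32898) = -((-⅔*12)² - 1*32898) = -((-8)² - 32898) = -(64 - 32898) = -1*(-32834) = 32834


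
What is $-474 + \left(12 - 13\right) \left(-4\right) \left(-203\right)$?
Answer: $-1286$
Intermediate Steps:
$-474 + \left(12 - 13\right) \left(-4\right) \left(-203\right) = -474 + \left(-1\right) \left(-4\right) \left(-203\right) = -474 + 4 \left(-203\right) = -474 - 812 = -1286$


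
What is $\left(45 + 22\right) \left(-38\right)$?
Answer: $-2546$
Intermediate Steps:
$\left(45 + 22\right) \left(-38\right) = 67 \left(-38\right) = -2546$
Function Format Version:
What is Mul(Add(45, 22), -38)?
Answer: -2546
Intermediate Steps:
Mul(Add(45, 22), -38) = Mul(67, -38) = -2546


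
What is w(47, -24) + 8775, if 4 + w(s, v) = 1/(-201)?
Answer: 1762970/201 ≈ 8771.0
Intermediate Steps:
w(s, v) = -805/201 (w(s, v) = -4 + 1/(-201) = -4 - 1/201 = -805/201)
w(47, -24) + 8775 = -805/201 + 8775 = 1762970/201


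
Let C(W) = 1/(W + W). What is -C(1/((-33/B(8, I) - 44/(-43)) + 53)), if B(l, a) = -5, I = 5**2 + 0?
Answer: -6517/215 ≈ -30.312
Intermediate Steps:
I = 25 (I = 25 + 0 = 25)
C(W) = 1/(2*W)
-C(1/((-33/B(8, I) - 44/(-43)) + 53)) = -1/(2*(1/((-33/(-5) - 44/(-43)) + 53))) = -1/(2*(1/((-33*(-1/5) - 44*(-1/43)) + 53))) = -1/(2*(1/((33/5 + 44/43) + 53))) = -1/(2*(1/(1639/215 + 53))) = -1/(2*(1/(13034/215))) = -1/(2*215/13034) = -13034/(2*215) = -1*6517/215 = -6517/215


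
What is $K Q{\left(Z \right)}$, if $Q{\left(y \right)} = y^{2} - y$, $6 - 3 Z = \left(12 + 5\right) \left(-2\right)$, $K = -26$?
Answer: $- \frac{38480}{9} \approx -4275.6$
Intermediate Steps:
$Z = \frac{40}{3}$ ($Z = 2 - \frac{\left(12 + 5\right) \left(-2\right)}{3} = 2 - \frac{17 \left(-2\right)}{3} = 2 - - \frac{34}{3} = 2 + \frac{34}{3} = \frac{40}{3} \approx 13.333$)
$K Q{\left(Z \right)} = - 26 \frac{40 \left(-1 + \frac{40}{3}\right)}{3} = - 26 \cdot \frac{40}{3} \cdot \frac{37}{3} = \left(-26\right) \frac{1480}{9} = - \frac{38480}{9}$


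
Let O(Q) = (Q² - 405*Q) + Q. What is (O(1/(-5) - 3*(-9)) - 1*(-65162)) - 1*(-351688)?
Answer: 10168526/25 ≈ 4.0674e+5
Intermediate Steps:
O(Q) = Q² - 404*Q
(O(1/(-5) - 3*(-9)) - 1*(-65162)) - 1*(-351688) = ((1/(-5) - 3*(-9))*(-404 + (1/(-5) - 3*(-9))) - 1*(-65162)) - 1*(-351688) = ((1*(-⅕) + 27)*(-404 + (1*(-⅕) + 27)) + 65162) + 351688 = ((-⅕ + 27)*(-404 + (-⅕ + 27)) + 65162) + 351688 = (134*(-404 + 134/5)/5 + 65162) + 351688 = ((134/5)*(-1886/5) + 65162) + 351688 = (-252724/25 + 65162) + 351688 = 1376326/25 + 351688 = 10168526/25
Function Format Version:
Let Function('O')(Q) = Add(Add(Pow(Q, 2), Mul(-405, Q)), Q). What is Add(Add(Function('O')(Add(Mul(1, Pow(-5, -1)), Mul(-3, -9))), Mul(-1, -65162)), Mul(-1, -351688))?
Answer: Rational(10168526, 25) ≈ 4.0674e+5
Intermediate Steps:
Function('O')(Q) = Add(Pow(Q, 2), Mul(-404, Q))
Add(Add(Function('O')(Add(Mul(1, Pow(-5, -1)), Mul(-3, -9))), Mul(-1, -65162)), Mul(-1, -351688)) = Add(Add(Mul(Add(Mul(1, Pow(-5, -1)), Mul(-3, -9)), Add(-404, Add(Mul(1, Pow(-5, -1)), Mul(-3, -9)))), Mul(-1, -65162)), Mul(-1, -351688)) = Add(Add(Mul(Add(Mul(1, Rational(-1, 5)), 27), Add(-404, Add(Mul(1, Rational(-1, 5)), 27))), 65162), 351688) = Add(Add(Mul(Add(Rational(-1, 5), 27), Add(-404, Add(Rational(-1, 5), 27))), 65162), 351688) = Add(Add(Mul(Rational(134, 5), Add(-404, Rational(134, 5))), 65162), 351688) = Add(Add(Mul(Rational(134, 5), Rational(-1886, 5)), 65162), 351688) = Add(Add(Rational(-252724, 25), 65162), 351688) = Add(Rational(1376326, 25), 351688) = Rational(10168526, 25)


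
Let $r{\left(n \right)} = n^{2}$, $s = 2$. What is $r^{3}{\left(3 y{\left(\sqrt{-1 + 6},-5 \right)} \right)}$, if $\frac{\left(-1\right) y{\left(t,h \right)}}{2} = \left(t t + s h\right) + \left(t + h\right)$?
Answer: $83403432000 - 32729184000 \sqrt{5} \approx 1.0219 \cdot 10^{10}$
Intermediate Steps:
$y{\left(t,h \right)} = - 6 h - 2 t - 2 t^{2}$ ($y{\left(t,h \right)} = - 2 \left(\left(t t + 2 h\right) + \left(t + h\right)\right) = - 2 \left(\left(t^{2} + 2 h\right) + \left(h + t\right)\right) = - 2 \left(t + t^{2} + 3 h\right) = - 6 h - 2 t - 2 t^{2}$)
$r^{3}{\left(3 y{\left(\sqrt{-1 + 6},-5 \right)} \right)} = \left(\left(3 \left(\left(-6\right) \left(-5\right) - 2 \sqrt{-1 + 6} - 2 \left(\sqrt{-1 + 6}\right)^{2}\right)\right)^{2}\right)^{3} = \left(\left(3 \left(30 - 2 \sqrt{5} - 2 \left(\sqrt{5}\right)^{2}\right)\right)^{2}\right)^{3} = \left(\left(3 \left(30 - 2 \sqrt{5} - 10\right)\right)^{2}\right)^{3} = \left(\left(3 \left(20 - 2 \sqrt{5}\right)\right)^{2}\right)^{3} = \left(\left(60 - 6 \sqrt{5}\right)^{2}\right)^{3} = \left(60 - 6 \sqrt{5}\right)^{6}$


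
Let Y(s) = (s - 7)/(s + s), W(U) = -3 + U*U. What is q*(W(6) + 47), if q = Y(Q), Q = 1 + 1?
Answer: -100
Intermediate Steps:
W(U) = -3 + U²
Q = 2
Y(s) = (-7 + s)/(2*s) (Y(s) = (-7 + s)/((2*s)) = (-7 + s)*(1/(2*s)) = (-7 + s)/(2*s))
q = -5/4 (q = (½)*(-7 + 2)/2 = (½)*(½)*(-5) = -5/4 ≈ -1.2500)
q*(W(6) + 47) = -5*((-3 + 6²) + 47)/4 = -5*((-3 + 36) + 47)/4 = -5*(33 + 47)/4 = -5/4*80 = -100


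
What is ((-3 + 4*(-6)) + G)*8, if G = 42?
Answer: 120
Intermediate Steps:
((-3 + 4*(-6)) + G)*8 = ((-3 + 4*(-6)) + 42)*8 = ((-3 - 24) + 42)*8 = (-27 + 42)*8 = 15*8 = 120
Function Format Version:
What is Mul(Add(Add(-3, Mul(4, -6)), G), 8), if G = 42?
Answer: 120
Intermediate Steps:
Mul(Add(Add(-3, Mul(4, -6)), G), 8) = Mul(Add(Add(-3, Mul(4, -6)), 42), 8) = Mul(Add(Add(-3, -24), 42), 8) = Mul(Add(-27, 42), 8) = Mul(15, 8) = 120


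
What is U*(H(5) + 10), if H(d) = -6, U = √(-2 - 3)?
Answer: 4*I*√5 ≈ 8.9443*I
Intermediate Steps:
U = I*√5 (U = √(-5) = I*√5 ≈ 2.2361*I)
U*(H(5) + 10) = (I*√5)*(-6 + 10) = (I*√5)*4 = 4*I*√5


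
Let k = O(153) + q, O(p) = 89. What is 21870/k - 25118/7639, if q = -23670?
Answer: -759372488/180135259 ≈ -4.2156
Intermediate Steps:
k = -23581 (k = 89 - 23670 = -23581)
21870/k - 25118/7639 = 21870/(-23581) - 25118/7639 = 21870*(-1/23581) - 25118*1/7639 = -21870/23581 - 25118/7639 = -759372488/180135259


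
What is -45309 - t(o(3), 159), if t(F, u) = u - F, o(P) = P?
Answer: -45465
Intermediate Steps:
-45309 - t(o(3), 159) = -45309 - (159 - 1*3) = -45309 - (159 - 3) = -45309 - 1*156 = -45309 - 156 = -45465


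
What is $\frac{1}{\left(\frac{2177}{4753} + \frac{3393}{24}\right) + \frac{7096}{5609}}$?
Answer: $\frac{30468088}{4359926605} \approx 0.0069882$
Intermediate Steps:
$\frac{1}{\left(\frac{2177}{4753} + \frac{3393}{24}\right) + \frac{7096}{5609}} = \frac{1}{\left(2177 \cdot \frac{1}{4753} + 3393 \cdot \frac{1}{24}\right) + 7096 \cdot \frac{1}{5609}} = \frac{1}{\left(\frac{311}{679} + \frac{1131}{8}\right) + \frac{7096}{5609}} = \frac{1}{\frac{770437}{5432} + \frac{7096}{5609}} = \frac{1}{\frac{4359926605}{30468088}} = \frac{30468088}{4359926605}$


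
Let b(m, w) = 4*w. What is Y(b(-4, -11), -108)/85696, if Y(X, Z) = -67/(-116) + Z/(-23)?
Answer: 14069/228636928 ≈ 6.1534e-5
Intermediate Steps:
Y(X, Z) = 67/116 - Z/23 (Y(X, Z) = -67*(-1/116) + Z*(-1/23) = 67/116 - Z/23)
Y(b(-4, -11), -108)/85696 = (67/116 - 1/23*(-108))/85696 = (67/116 + 108/23)*(1/85696) = (14069/2668)*(1/85696) = 14069/228636928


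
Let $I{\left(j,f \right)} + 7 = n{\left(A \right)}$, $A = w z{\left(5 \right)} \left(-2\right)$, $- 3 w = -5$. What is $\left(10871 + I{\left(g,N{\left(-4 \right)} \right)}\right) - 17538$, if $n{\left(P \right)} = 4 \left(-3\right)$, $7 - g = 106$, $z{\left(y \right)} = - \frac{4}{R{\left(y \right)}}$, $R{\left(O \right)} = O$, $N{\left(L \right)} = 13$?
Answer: $-6686$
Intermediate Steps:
$w = \frac{5}{3}$ ($w = \left(- \frac{1}{3}\right) \left(-5\right) = \frac{5}{3} \approx 1.6667$)
$z{\left(y \right)} = - \frac{4}{y}$
$g = -99$ ($g = 7 - 106 = -99$)
$A = \frac{8}{3}$ ($A = \frac{5 \left(- \frac{4}{5}\right)}{3} \left(-2\right) = \frac{5 \left(\left(-4\right) \frac{1}{5}\right)}{3} \left(-2\right) = \frac{5}{3} \left(- \frac{4}{5}\right) \left(-2\right) = \left(- \frac{4}{3}\right) \left(-2\right) = \frac{8}{3} \approx 2.6667$)
$n{\left(P \right)} = -12$
$I{\left(j,f \right)} = -19$ ($I{\left(j,f \right)} = -7 - 12 = -19$)
$\left(10871 + I{\left(g,N{\left(-4 \right)} \right)}\right) - 17538 = \left(10871 - 19\right) - 17538 = 10852 - 17538 = -6686$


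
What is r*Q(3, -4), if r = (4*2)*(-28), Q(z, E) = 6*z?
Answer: -4032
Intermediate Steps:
r = -224 (r = 8*(-28) = -224)
r*Q(3, -4) = -1344*3 = -224*18 = -4032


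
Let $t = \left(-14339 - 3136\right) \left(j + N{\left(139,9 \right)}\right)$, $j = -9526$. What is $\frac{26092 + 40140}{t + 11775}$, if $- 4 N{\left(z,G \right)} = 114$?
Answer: $\frac{132464}{333953325} \approx 0.00039665$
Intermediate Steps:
$N{\left(z,G \right)} = - \frac{57}{2}$ ($N{\left(z,G \right)} = \left(- \frac{1}{4}\right) 114 = - \frac{57}{2}$)
$t = \frac{333929775}{2}$ ($t = \left(-14339 - 3136\right) \left(-9526 - \frac{57}{2}\right) = \left(-14339 - 3136\right) \left(- \frac{19109}{2}\right) = \left(-17475\right) \left(- \frac{19109}{2}\right) = \frac{333929775}{2} \approx 1.6696 \cdot 10^{8}$)
$\frac{26092 + 40140}{t + 11775} = \frac{26092 + 40140}{\frac{333929775}{2} + 11775} = \frac{66232}{\frac{333953325}{2}} = 66232 \cdot \frac{2}{333953325} = \frac{132464}{333953325}$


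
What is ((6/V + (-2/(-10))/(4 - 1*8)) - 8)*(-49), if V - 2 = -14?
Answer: 8379/20 ≈ 418.95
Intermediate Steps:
V = -12 (V = 2 - 14 = -12)
((6/V + (-2/(-10))/(4 - 1*8)) - 8)*(-49) = ((6/(-12) + (-2/(-10))/(4 - 1*8)) - 8)*(-49) = ((6*(-1/12) + (-2*(-⅒))/(4 - 8)) - 8)*(-49) = ((-½ + (⅕)/(-4)) - 8)*(-49) = ((-½ + (⅕)*(-¼)) - 8)*(-49) = ((-½ - 1/20) - 8)*(-49) = (-11/20 - 8)*(-49) = -171/20*(-49) = 8379/20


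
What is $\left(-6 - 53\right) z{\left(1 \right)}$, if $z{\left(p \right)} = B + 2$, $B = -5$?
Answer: $177$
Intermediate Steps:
$z{\left(p \right)} = -3$ ($z{\left(p \right)} = -5 + 2 = -3$)
$\left(-6 - 53\right) z{\left(1 \right)} = \left(-6 - 53\right) \left(-3\right) = \left(-59\right) \left(-3\right) = 177$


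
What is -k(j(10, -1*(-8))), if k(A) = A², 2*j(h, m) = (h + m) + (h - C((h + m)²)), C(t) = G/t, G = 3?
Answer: -9138529/46656 ≈ -195.87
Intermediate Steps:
C(t) = 3/t
j(h, m) = h + m/2 - 3/(2*(h + m)²) (j(h, m) = ((h + m) + (h - 3/((h + m)²)))/2 = ((h + m) + (h - 3/(h + m)²))/2 = (m - 3/(h + m)² + 2*h)/2 = h + m/2 - 3/(2*(h + m)²))
-k(j(10, -1*(-8))) = -(10 + (-1*(-8))/2 - 3/(2*(10 - 1*(-8))²))² = -(10 + (½)*8 - 3/(2*(10 + 8)²))² = -(10 + 4 - 3/2/18²)² = -(10 + 4 - 3/2*1/324)² = -(10 + 4 - 1/216)² = -(3023/216)² = -1*9138529/46656 = -9138529/46656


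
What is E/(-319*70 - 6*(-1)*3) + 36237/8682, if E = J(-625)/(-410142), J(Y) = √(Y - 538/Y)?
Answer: 12079/2894 + I*√43343/76259069200 ≈ 4.1738 + 2.73e-9*I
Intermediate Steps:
E = -I*√43343/3417850 (E = √(-625 - 538/(-625))/(-410142) = √(-625 - 538*(-1/625))*(-1/410142) = √(-625 + 538/625)*(-1/410142) = √(-390087/625)*(-1/410142) = (3*I*√43343/25)*(-1/410142) = -I*√43343/3417850 ≈ -6.0913e-5*I)
E/(-319*70 - 6*(-1)*3) + 36237/8682 = (-I*√43343/3417850)/(-319*70 - 6*(-1)*3) + 36237/8682 = (-I*√43343/3417850)/(-22330 + 6*3) + 36237*(1/8682) = (-I*√43343/3417850)/(-22330 + 18) + 12079/2894 = -I*√43343/3417850/(-22312) + 12079/2894 = -I*√43343/3417850*(-1/22312) + 12079/2894 = I*√43343/76259069200 + 12079/2894 = 12079/2894 + I*√43343/76259069200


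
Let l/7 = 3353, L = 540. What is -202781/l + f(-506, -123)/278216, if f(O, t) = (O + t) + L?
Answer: -56419007615/6530007736 ≈ -8.6400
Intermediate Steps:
l = 23471 (l = 7*3353 = 23471)
f(O, t) = 540 + O + t (f(O, t) = (O + t) + 540 = 540 + O + t)
-202781/l + f(-506, -123)/278216 = -202781/23471 + (540 - 506 - 123)/278216 = -202781*1/23471 - 89*1/278216 = -202781/23471 - 89/278216 = -56419007615/6530007736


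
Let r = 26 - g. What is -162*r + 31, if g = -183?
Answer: -33827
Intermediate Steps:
r = 209 (r = 26 - 1*(-183) = 26 + 183 = 209)
-162*r + 31 = -162*209 + 31 = -33858 + 31 = -33827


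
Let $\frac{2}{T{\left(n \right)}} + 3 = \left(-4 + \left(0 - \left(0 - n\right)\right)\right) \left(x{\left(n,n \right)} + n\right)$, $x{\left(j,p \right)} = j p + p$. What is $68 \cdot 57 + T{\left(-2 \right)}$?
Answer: $\frac{11626}{3} \approx 3875.3$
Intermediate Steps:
$x{\left(j,p \right)} = p + j p$
$T{\left(n \right)} = \frac{2}{-3 + \left(-4 + n\right) \left(n + n \left(1 + n\right)\right)}$ ($T{\left(n \right)} = \frac{2}{-3 + \left(-4 + \left(0 - \left(0 - n\right)\right)\right) \left(n \left(1 + n\right) + n\right)} = \frac{2}{-3 + \left(-4 + \left(0 - - n\right)\right) \left(n + n \left(1 + n\right)\right)} = \frac{2}{-3 + \left(-4 + \left(0 + n\right)\right) \left(n + n \left(1 + n\right)\right)} = \frac{2}{-3 + \left(-4 + n\right) \left(n + n \left(1 + n\right)\right)}$)
$68 \cdot 57 + T{\left(-2 \right)} = 68 \cdot 57 + \frac{2}{-3 + \left(-2\right)^{3} - -16 - 2 \left(-2\right)^{2}} = 3876 + \frac{2}{-3 - 8 + 16 - 8} = 3876 + \frac{2}{-3} = 3876 + 2 \left(- \frac{1}{3}\right) = 3876 - \frac{2}{3} = \frac{11626}{3}$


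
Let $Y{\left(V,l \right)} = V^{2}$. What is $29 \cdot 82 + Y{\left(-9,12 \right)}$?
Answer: $2459$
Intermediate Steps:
$29 \cdot 82 + Y{\left(-9,12 \right)} = 29 \cdot 82 + \left(-9\right)^{2} = 2378 + 81 = 2459$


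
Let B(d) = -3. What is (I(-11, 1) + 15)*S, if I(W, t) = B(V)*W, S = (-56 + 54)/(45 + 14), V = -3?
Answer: -96/59 ≈ -1.6271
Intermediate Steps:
S = -2/59 ≈ -0.033898
I(W, t) = -3*W
(I(-11, 1) + 15)*S = (-3*(-11) + 15)*(-2/59) = (33 + 15)*(-2/59) = 48*(-2/59) = -96/59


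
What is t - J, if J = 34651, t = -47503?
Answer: -82154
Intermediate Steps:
t - J = -47503 - 1*34651 = -47503 - 34651 = -82154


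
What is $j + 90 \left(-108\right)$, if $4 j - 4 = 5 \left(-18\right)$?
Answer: $- \frac{19483}{2} \approx -9741.5$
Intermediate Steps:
$j = - \frac{43}{2}$ ($j = 1 + \frac{5 \left(-18\right)}{4} = 1 + \frac{1}{4} \left(-90\right) = 1 - \frac{45}{2} = - \frac{43}{2} \approx -21.5$)
$j + 90 \left(-108\right) = - \frac{43}{2} + 90 \left(-108\right) = - \frac{43}{2} - 9720 = - \frac{19483}{2}$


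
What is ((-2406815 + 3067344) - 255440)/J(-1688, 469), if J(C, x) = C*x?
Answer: -405089/791672 ≈ -0.51169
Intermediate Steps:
((-2406815 + 3067344) - 255440)/J(-1688, 469) = ((-2406815 + 3067344) - 255440)/((-1688*469)) = (660529 - 255440)/(-791672) = 405089*(-1/791672) = -405089/791672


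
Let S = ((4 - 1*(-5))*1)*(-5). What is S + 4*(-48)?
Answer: -237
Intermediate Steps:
S = -45 (S = ((4 + 5)*1)*(-5) = (9*1)*(-5) = 9*(-5) = -45)
S + 4*(-48) = -45 + 4*(-48) = -45 - 192 = -237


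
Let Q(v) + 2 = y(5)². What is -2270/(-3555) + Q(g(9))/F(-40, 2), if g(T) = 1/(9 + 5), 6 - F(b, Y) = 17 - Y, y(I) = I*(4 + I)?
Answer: -17707/79 ≈ -224.14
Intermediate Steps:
F(b, Y) = -11 + Y (F(b, Y) = 6 - (17 - Y) = 6 + (-17 + Y) = -11 + Y)
g(T) = 1/14
Q(v) = 2023 (Q(v) = -2 + (5*(4 + 5))² = -2 + (5*9)² = -2 + 45² = -2 + 2025 = 2023)
-2270/(-3555) + Q(g(9))/F(-40, 2) = -2270/(-3555) + 2023/(-11 + 2) = -2270*(-1/3555) + 2023/(-9) = 454/711 + 2023*(-⅑) = 454/711 - 2023/9 = -17707/79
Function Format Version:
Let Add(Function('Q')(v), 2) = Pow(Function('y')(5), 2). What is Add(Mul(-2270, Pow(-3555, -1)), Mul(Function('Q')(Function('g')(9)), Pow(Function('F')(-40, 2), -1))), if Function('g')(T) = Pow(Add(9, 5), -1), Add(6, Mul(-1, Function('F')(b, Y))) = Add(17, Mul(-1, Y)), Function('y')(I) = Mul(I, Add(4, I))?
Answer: Rational(-17707, 79) ≈ -224.14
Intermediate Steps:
Function('F')(b, Y) = Add(-11, Y) (Function('F')(b, Y) = Add(6, Mul(-1, Add(17, Mul(-1, Y)))) = Add(6, Add(-17, Y)) = Add(-11, Y))
Function('g')(T) = Rational(1, 14) (Function('g')(T) = Pow(14, -1) = Rational(1, 14))
Function('Q')(v) = 2023 (Function('Q')(v) = Add(-2, Pow(Mul(5, Add(4, 5)), 2)) = Add(-2, Pow(Mul(5, 9), 2)) = Add(-2, Pow(45, 2)) = Add(-2, 2025) = 2023)
Add(Mul(-2270, Pow(-3555, -1)), Mul(Function('Q')(Function('g')(9)), Pow(Function('F')(-40, 2), -1))) = Add(Mul(-2270, Pow(-3555, -1)), Mul(2023, Pow(Add(-11, 2), -1))) = Add(Mul(-2270, Rational(-1, 3555)), Mul(2023, Pow(-9, -1))) = Add(Rational(454, 711), Mul(2023, Rational(-1, 9))) = Add(Rational(454, 711), Rational(-2023, 9)) = Rational(-17707, 79)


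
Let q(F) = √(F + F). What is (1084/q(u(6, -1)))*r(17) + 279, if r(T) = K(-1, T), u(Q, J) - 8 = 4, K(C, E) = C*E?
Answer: 279 - 4607*√6/3 ≈ -3482.6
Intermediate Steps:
u(Q, J) = 12 (u(Q, J) = 8 + 4 = 12)
r(T) = -T
q(F) = √2*√F (q(F) = √(2*F) = √2*√F)
(1084/q(u(6, -1)))*r(17) + 279 = (1084/((√2*√12)))*(-1*17) + 279 = (1084/((√2*(2*√3))))*(-17) + 279 = (1084/((2*√6)))*(-17) + 279 = (1084*(√6/12))*(-17) + 279 = (271*√6/3)*(-17) + 279 = -4607*√6/3 + 279 = 279 - 4607*√6/3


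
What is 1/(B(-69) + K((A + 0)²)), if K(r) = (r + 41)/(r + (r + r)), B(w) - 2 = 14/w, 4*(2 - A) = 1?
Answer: 3381/22291 ≈ 0.15168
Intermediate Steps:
A = 7/4 (A = 2 - ¼*1 = 2 - ¼ = 7/4 ≈ 1.7500)
B(w) = 2 + 14/w
K(r) = (41 + r)/(3*r) (K(r) = (41 + r)/(r + 2*r) = (41 + r)/((3*r)) = (41 + r)*(1/(3*r)) = (41 + r)/(3*r))
1/(B(-69) + K((A + 0)²)) = 1/((2 + 14/(-69)) + (41 + (7/4 + 0)²)/(3*((7/4 + 0)²))) = 1/((2 + 14*(-1/69)) + (41 + (7/4)²)/(3*((7/4)²))) = 1/((2 - 14/69) + (41 + 49/16)/(3*(49/16))) = 1/(124/69 + (⅓)*(16/49)*(705/16)) = 1/(124/69 + 235/49) = 1/(22291/3381) = 3381/22291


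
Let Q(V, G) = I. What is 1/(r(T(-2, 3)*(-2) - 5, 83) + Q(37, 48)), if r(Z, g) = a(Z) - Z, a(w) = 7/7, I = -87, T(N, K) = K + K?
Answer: -1/69 ≈ -0.014493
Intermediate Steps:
T(N, K) = 2*K
Q(V, G) = -87
a(w) = 1 (a(w) = 7*(⅐) = 1)
r(Z, g) = 1 - Z
1/(r(T(-2, 3)*(-2) - 5, 83) + Q(37, 48)) = 1/((1 - ((2*3)*(-2) - 5)) - 87) = 1/((1 - (6*(-2) - 5)) - 87) = 1/((1 - (-12 - 5)) - 87) = 1/((1 - 1*(-17)) - 87) = 1/((1 + 17) - 87) = 1/(18 - 87) = 1/(-69) = -1/69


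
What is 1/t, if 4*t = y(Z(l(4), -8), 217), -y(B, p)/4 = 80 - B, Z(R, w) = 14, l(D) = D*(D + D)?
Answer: -1/66 ≈ -0.015152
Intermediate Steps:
l(D) = 2*D² (l(D) = D*(2*D) = 2*D²)
y(B, p) = -320 + 4*B (y(B, p) = -4*(80 - B) = -320 + 4*B)
t = -66 (t = (-320 + 4*14)/4 = (-320 + 56)/4 = (¼)*(-264) = -66)
1/t = 1/(-66) = -1/66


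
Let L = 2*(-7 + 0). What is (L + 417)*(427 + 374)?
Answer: 322803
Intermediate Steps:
L = -14 (L = 2*(-7) = -14)
(L + 417)*(427 + 374) = (-14 + 417)*(427 + 374) = 403*801 = 322803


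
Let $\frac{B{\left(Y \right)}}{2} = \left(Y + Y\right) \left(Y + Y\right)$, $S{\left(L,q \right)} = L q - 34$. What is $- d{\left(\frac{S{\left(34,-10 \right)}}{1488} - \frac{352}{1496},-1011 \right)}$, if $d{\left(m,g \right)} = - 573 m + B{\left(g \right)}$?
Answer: $- \frac{34475272693}{4216} \approx -8.1772 \cdot 10^{6}$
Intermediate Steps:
$S{\left(L,q \right)} = -34 + L q$
$B{\left(Y \right)} = 8 Y^{2}$ ($B{\left(Y \right)} = 2 \left(Y + Y\right) \left(Y + Y\right) = 2 \cdot 2 Y 2 Y = 2 \cdot 4 Y^{2} = 8 Y^{2}$)
$d{\left(m,g \right)} = - 573 m + 8 g^{2}$
$- d{\left(\frac{S{\left(34,-10 \right)}}{1488} - \frac{352}{1496},-1011 \right)} = - (- 573 \left(\frac{-34 + 34 \left(-10\right)}{1488} - \frac{352}{1496}\right) + 8 \left(-1011\right)^{2}) = - (- 573 \left(\left(-34 - 340\right) \frac{1}{1488} - \frac{4}{17}\right) + 8 \cdot 1022121) = - (- 573 \left(\left(-374\right) \frac{1}{1488} - \frac{4}{17}\right) + 8176968) = - (- 573 \left(- \frac{187}{744} - \frac{4}{17}\right) + 8176968) = - (\left(-573\right) \left(- \frac{6155}{12648}\right) + 8176968) = - (\frac{1175605}{4216} + 8176968) = \left(-1\right) \frac{34475272693}{4216} = - \frac{34475272693}{4216}$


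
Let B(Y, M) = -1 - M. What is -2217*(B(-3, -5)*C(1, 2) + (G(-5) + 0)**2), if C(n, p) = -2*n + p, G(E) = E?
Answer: -55425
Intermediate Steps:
C(n, p) = p - 2*n
-2217*(B(-3, -5)*C(1, 2) + (G(-5) + 0)**2) = -2217*((-1 - 1*(-5))*(2 - 2*1) + (-5 + 0)**2) = -2217*((-1 + 5)*(2 - 2) + (-5)**2) = -2217*(4*0 + 25) = -2217*(0 + 25) = -2217*25 = -55425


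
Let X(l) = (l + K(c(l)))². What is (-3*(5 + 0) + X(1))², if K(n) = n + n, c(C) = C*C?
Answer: 36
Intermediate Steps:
c(C) = C²
K(n) = 2*n
X(l) = (l + 2*l²)²
(-3*(5 + 0) + X(1))² = (-3*(5 + 0) + 1²*(1 + 2*1)²)² = (-3*5 + 1*(1 + 2)²)² = (-15 + 1*3²)² = (-15 + 1*9)² = (-15 + 9)² = (-6)² = 36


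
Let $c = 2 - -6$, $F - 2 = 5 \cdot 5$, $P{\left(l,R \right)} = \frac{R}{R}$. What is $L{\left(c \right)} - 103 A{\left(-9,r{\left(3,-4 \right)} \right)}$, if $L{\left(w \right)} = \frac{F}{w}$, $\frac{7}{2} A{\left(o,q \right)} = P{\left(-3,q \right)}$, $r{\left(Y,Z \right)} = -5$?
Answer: $- \frac{1459}{56} \approx -26.054$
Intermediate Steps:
$P{\left(l,R \right)} = 1$
$F = 27$ ($F = 2 + 5 \cdot 5 = 2 + 25 = 27$)
$A{\left(o,q \right)} = \frac{2}{7}$ ($A{\left(o,q \right)} = \frac{2}{7} \cdot 1 = \frac{2}{7}$)
$c = 8$ ($c = 2 + 6 = 8$)
$L{\left(w \right)} = \frac{27}{w}$
$L{\left(c \right)} - 103 A{\left(-9,r{\left(3,-4 \right)} \right)} = \frac{27}{8} - \frac{206}{7} = - \frac{1459}{56}$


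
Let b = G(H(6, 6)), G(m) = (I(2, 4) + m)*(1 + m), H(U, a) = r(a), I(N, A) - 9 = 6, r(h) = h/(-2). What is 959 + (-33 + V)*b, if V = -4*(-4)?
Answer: 1367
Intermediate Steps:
r(h) = -h/2 (r(h) = h*(-½) = -h/2)
I(N, A) = 15 (I(N, A) = 9 + 6 = 15)
H(U, a) = -a/2
G(m) = (1 + m)*(15 + m) (G(m) = (15 + m)*(1 + m) = (1 + m)*(15 + m))
b = -24 (b = 15 + (-½*6)² + 16*(-½*6) = 15 + (-3)² + 16*(-3) = 15 + 9 - 48 = -24)
V = 16
959 + (-33 + V)*b = 959 + (-33 + 16)*(-24) = 959 - 17*(-24) = 959 + 408 = 1367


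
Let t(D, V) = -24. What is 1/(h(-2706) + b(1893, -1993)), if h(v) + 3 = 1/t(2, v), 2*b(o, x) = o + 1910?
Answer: 24/45563 ≈ 0.00052674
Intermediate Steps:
b(o, x) = 955 + o/2 (b(o, x) = (o + 1910)/2 = (1910 + o)/2 = 955 + o/2)
h(v) = -73/24 (h(v) = -3 + 1/(-24) = -3 - 1/24 = -73/24)
1/(h(-2706) + b(1893, -1993)) = 1/(-73/24 + (955 + (½)*1893)) = 1/(-73/24 + (955 + 1893/2)) = 1/(-73/24 + 3803/2) = 1/(45563/24) = 24/45563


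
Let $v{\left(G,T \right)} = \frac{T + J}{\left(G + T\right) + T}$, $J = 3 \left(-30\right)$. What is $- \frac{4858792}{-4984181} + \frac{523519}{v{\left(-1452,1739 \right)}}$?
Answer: $\frac{5286477067802422}{8218914469} \approx 6.4321 \cdot 10^{5}$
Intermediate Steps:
$J = -90$
$v{\left(G,T \right)} = \frac{-90 + T}{G + 2 T}$ ($v{\left(G,T \right)} = \frac{T - 90}{\left(G + T\right) + T} = \frac{-90 + T}{G + 2 T}$)
$- \frac{4858792}{-4984181} + \frac{523519}{v{\left(-1452,1739 \right)}} = - \frac{4858792}{-4984181} + \frac{523519}{\frac{1}{-1452 + 2 \cdot 1739} \left(-90 + 1739\right)} = \left(-4858792\right) \left(- \frac{1}{4984181}\right) + \frac{523519}{\frac{1}{-1452 + 3478} \cdot 1649} = \frac{4858792}{4984181} + \frac{523519}{\frac{1}{2026} \cdot 1649} = \frac{4858792}{4984181} + \frac{523519}{\frac{1649}{2026}} = \frac{4858792}{4984181} + 523519 \cdot \frac{2026}{1649} = \frac{4858792}{4984181} + \frac{1060649494}{1649} = \frac{5286477067802422}{8218914469}$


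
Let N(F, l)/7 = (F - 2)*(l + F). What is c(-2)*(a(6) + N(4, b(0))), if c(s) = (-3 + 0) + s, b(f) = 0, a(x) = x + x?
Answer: -340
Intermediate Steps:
a(x) = 2*x
N(F, l) = 7*(-2 + F)*(F + l) (N(F, l) = 7*((F - 2)*(l + F)) = 7*((-2 + F)*(F + l)) = 7*(-2 + F)*(F + l))
c(s) = -3 + s
c(-2)*(a(6) + N(4, b(0))) = (-3 - 2)*(2*6 + (-14*4 - 14*0 + 7*4² + 7*4*0)) = -5*(12 + (-56 + 0 + 7*16 + 0)) = -5*(12 + (-56 + 0 + 112 + 0)) = -5*(12 + 56) = -5*68 = -340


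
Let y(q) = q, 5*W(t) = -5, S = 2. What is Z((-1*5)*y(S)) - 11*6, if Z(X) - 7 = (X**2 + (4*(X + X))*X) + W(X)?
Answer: 840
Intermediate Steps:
W(t) = -1 (W(t) = (1/5)*(-5) = -1)
Z(X) = 6 + 9*X**2 (Z(X) = 7 + ((X**2 + (4*(X + X))*X) - 1) = 7 + ((X**2 + (4*(2*X))*X) - 1) = 7 + ((X**2 + (8*X)*X) - 1) = 7 + ((X**2 + 8*X**2) - 1) = 7 + (9*X**2 - 1) = 7 + (-1 + 9*X**2) = 6 + 9*X**2)
Z((-1*5)*y(S)) - 11*6 = (6 + 9*(-1*5*2)**2) - 11*6 = (6 + 9*(-5*2)**2) - 66 = (6 + 9*(-10)**2) - 66 = (6 + 9*100) - 66 = (6 + 900) - 66 = 906 - 66 = 840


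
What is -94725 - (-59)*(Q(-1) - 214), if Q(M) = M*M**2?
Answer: -107410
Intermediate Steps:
Q(M) = M**3
-94725 - (-59)*(Q(-1) - 214) = -94725 - (-59)*((-1)**3 - 214) = -94725 - (-59)*(-1 - 214) = -94725 - (-59)*(-215) = -94725 - 1*12685 = -94725 - 12685 = -107410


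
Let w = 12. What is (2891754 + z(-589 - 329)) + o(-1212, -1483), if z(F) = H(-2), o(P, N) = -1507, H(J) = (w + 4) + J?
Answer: 2890261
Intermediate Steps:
H(J) = 16 + J (H(J) = (12 + 4) + J = 16 + J)
z(F) = 14 (z(F) = 16 - 2 = 14)
(2891754 + z(-589 - 329)) + o(-1212, -1483) = (2891754 + 14) - 1507 = 2891768 - 1507 = 2890261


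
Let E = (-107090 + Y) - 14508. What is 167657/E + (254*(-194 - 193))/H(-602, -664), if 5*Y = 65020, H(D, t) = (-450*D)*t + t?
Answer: -7536793883609/4883425050204 ≈ -1.5433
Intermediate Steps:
H(D, t) = t - 450*D*t (H(D, t) = -450*D*t + t = t - 450*D*t)
Y = 13004 (Y = (1/5)*65020 = 13004)
E = -108594 (E = (-107090 + 13004) - 14508 = -94086 - 14508 = -108594)
167657/E + (254*(-194 - 193))/H(-602, -664) = 167657/(-108594) + (254*(-194 - 193))/((-664*(1 - 450*(-602)))) = 167657*(-1/108594) + (254*(-387))/((-664*(1 + 270900))) = -167657/108594 - 98298/((-664*270901)) = -167657/108594 - 98298/(-179878264) = -167657/108594 - 98298*(-1/179878264) = -167657/108594 + 49149/89939132 = -7536793883609/4883425050204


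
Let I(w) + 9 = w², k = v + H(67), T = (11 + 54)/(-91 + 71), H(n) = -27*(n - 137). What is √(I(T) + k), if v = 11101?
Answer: √207881/4 ≈ 113.98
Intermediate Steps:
H(n) = 3699 - 27*n (H(n) = -27*(-137 + n) = 3699 - 27*n)
T = -13/4 (T = 65/(-20) = 65*(-1/20) = -13/4 ≈ -3.2500)
k = 12991 (k = 11101 + (3699 - 27*67) = 11101 + (3699 - 1809) = 11101 + 1890 = 12991)
I(w) = -9 + w²
√(I(T) + k) = √((-9 + (-13/4)²) + 12991) = √((-9 + 169/16) + 12991) = √(25/16 + 12991) = √(207881/16) = √207881/4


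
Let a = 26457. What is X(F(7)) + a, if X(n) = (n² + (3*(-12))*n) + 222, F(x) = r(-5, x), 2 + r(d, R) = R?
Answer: 26524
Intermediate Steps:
r(d, R) = -2 + R
F(x) = -2 + x
X(n) = 222 + n² - 36*n (X(n) = (n² - 36*n) + 222 = 222 + n² - 36*n)
X(F(7)) + a = (222 + (-2 + 7)² - 36*(-2 + 7)) + 26457 = (222 + 5² - 36*5) + 26457 = (222 + 25 - 180) + 26457 = 67 + 26457 = 26524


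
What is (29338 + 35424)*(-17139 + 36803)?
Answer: 1273479968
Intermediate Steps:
(29338 + 35424)*(-17139 + 36803) = 64762*19664 = 1273479968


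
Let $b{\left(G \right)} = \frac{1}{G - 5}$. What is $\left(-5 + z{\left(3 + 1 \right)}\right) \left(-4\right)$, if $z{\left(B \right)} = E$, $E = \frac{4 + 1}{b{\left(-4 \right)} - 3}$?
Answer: $\frac{185}{7} \approx 26.429$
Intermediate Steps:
$b{\left(G \right)} = \frac{1}{-5 + G}$
$E = - \frac{45}{28}$ ($E = \frac{4 + 1}{\frac{1}{-5 - 4} - 3} = \frac{5}{\frac{1}{-9} - 3} = \frac{5}{- \frac{1}{9} - 3} = \frac{5}{- \frac{28}{9}} = 5 \left(- \frac{9}{28}\right) = - \frac{45}{28} \approx -1.6071$)
$z{\left(B \right)} = - \frac{45}{28}$
$\left(-5 + z{\left(3 + 1 \right)}\right) \left(-4\right) = \left(-5 - \frac{45}{28}\right) \left(-4\right) = \left(- \frac{185}{28}\right) \left(-4\right) = \frac{185}{7}$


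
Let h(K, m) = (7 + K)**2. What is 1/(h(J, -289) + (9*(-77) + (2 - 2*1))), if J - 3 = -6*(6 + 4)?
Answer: 1/1807 ≈ 0.00055340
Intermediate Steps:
J = -57 (J = 3 - 6*(6 + 4) = 3 - 6*10 = 3 - 60 = -57)
1/(h(J, -289) + (9*(-77) + (2 - 2*1))) = 1/((7 - 57)**2 + (9*(-77) + (2 - 2*1))) = 1/((-50)**2 + (-693 + (2 - 2))) = 1/(2500 + (-693 + 0)) = 1/(2500 - 693) = 1/1807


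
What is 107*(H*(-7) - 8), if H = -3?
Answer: 1391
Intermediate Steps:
107*(H*(-7) - 8) = 107*(-3*(-7) - 8) = 107*(21 - 8) = 107*13 = 1391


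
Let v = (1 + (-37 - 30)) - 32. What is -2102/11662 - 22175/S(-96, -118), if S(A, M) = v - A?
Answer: 129300323/11662 ≈ 11087.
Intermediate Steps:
v = -98 (v = (1 - 67) - 32 = -66 - 32 = -98)
S(A, M) = -98 - A
-2102/11662 - 22175/S(-96, -118) = -2102/11662 - 22175/(-98 - 1*(-96)) = -2102*1/11662 - 22175/(-98 + 96) = -1051/5831 - 22175/(-2) = -1051/5831 - 22175*(-½) = -1051/5831 + 22175/2 = 129300323/11662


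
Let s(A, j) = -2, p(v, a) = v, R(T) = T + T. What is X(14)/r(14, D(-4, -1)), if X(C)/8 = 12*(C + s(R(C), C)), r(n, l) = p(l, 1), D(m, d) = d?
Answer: -1152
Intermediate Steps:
R(T) = 2*T
r(n, l) = l
X(C) = -192 + 96*C (X(C) = 8*(12*(C - 2)) = 8*(12*(-2 + C)) = 8*(-24 + 12*C) = -192 + 96*C)
X(14)/r(14, D(-4, -1)) = (-192 + 96*14)/(-1) = (-192 + 1344)*(-1) = 1152*(-1) = -1152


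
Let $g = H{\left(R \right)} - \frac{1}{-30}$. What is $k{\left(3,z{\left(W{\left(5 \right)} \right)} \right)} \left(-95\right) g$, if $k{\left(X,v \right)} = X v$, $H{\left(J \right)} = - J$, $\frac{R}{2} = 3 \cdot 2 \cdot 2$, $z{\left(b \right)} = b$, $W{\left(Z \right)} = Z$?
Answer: $\frac{68305}{2} \approx 34153.0$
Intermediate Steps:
$R = 24$ ($R = 2 \cdot 3 \cdot 2 \cdot 2 = 2 \cdot 6 \cdot 2 = 2 \cdot 12 = 24$)
$g = - \frac{719}{30}$ ($g = \left(-1\right) 24 - \frac{1}{-30} = -24 - - \frac{1}{30} = -24 + \frac{1}{30} = - \frac{719}{30} \approx -23.967$)
$k{\left(3,z{\left(W{\left(5 \right)} \right)} \right)} \left(-95\right) g = 3 \cdot 5 \left(-95\right) \left(- \frac{719}{30}\right) = 15 \left(-95\right) \left(- \frac{719}{30}\right) = \left(-1425\right) \left(- \frac{719}{30}\right) = \frac{68305}{2}$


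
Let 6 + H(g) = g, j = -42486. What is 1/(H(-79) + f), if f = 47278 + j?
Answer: 1/4707 ≈ 0.00021245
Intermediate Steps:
f = 4792 (f = 47278 - 42486 = 4792)
H(g) = -6 + g
1/(H(-79) + f) = 1/((-6 - 79) + 4792) = 1/(-85 + 4792) = 1/4707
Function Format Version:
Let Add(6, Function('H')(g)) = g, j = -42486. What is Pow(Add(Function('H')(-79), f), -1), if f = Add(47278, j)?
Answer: Rational(1, 4707) ≈ 0.00021245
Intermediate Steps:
f = 4792 (f = Add(47278, -42486) = 4792)
Function('H')(g) = Add(-6, g)
Pow(Add(Function('H')(-79), f), -1) = Pow(Add(Add(-6, -79), 4792), -1) = Pow(Add(-85, 4792), -1) = Pow(4707, -1) = Rational(1, 4707)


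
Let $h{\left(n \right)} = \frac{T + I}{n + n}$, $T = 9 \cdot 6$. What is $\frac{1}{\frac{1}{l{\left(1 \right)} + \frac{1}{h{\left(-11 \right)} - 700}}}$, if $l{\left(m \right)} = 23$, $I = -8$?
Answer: $\frac{177618}{7723} \approx 22.999$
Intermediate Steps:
$T = 54$
$h{\left(n \right)} = \frac{23}{n}$ ($h{\left(n \right)} = \frac{54 - 8}{n + n} = \frac{46}{2 n} = 46 \frac{1}{2 n} = \frac{23}{n}$)
$\frac{1}{\frac{1}{l{\left(1 \right)} + \frac{1}{h{\left(-11 \right)} - 700}}} = \frac{1}{\frac{1}{23 + \frac{1}{\frac{23}{-11} - 700}}} = \frac{1}{\frac{1}{23 + \frac{1}{23 \left(- \frac{1}{11}\right) - 700}}} = \frac{1}{\frac{1}{23 + \frac{1}{- \frac{23}{11} - 700}}} = \frac{1}{\frac{1}{23 + \frac{1}{- \frac{7723}{11}}}} = \frac{1}{\frac{1}{23 - \frac{11}{7723}}} = \frac{1}{\frac{1}{\frac{177618}{7723}}} = \frac{1}{\frac{7723}{177618}} = \frac{177618}{7723}$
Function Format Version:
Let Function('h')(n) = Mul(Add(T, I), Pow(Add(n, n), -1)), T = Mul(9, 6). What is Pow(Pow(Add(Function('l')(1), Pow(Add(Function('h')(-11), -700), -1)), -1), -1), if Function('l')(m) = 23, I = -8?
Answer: Rational(177618, 7723) ≈ 22.999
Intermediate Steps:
T = 54
Function('h')(n) = Mul(23, Pow(n, -1)) (Function('h')(n) = Mul(Add(54, -8), Pow(Add(n, n), -1)) = Mul(46, Pow(Mul(2, n), -1)) = Mul(46, Mul(Rational(1, 2), Pow(n, -1))) = Mul(23, Pow(n, -1)))
Pow(Pow(Add(Function('l')(1), Pow(Add(Function('h')(-11), -700), -1)), -1), -1) = Pow(Pow(Add(23, Pow(Add(Mul(23, Pow(-11, -1)), -700), -1)), -1), -1) = Pow(Pow(Add(23, Pow(Add(Mul(23, Rational(-1, 11)), -700), -1)), -1), -1) = Pow(Pow(Add(23, Pow(Add(Rational(-23, 11), -700), -1)), -1), -1) = Pow(Pow(Add(23, Pow(Rational(-7723, 11), -1)), -1), -1) = Pow(Pow(Add(23, Rational(-11, 7723)), -1), -1) = Pow(Pow(Rational(177618, 7723), -1), -1) = Pow(Rational(7723, 177618), -1) = Rational(177618, 7723)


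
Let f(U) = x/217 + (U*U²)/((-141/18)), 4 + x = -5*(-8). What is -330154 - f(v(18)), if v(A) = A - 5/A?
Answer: -3265915350833/9913428 ≈ -3.2944e+5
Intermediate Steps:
x = 36 (x = -4 - 5*(-8) = -4 + 40 = 36)
v(A) = A - 5/A
f(U) = 36/217 - 6*U³/47 (f(U) = 36/217 + (U*U²)/((-141/18)) = 36*(1/217) + U³/((-141*1/18)) = 36/217 + U³/(-47/6) = 36/217 + U³*(-6/47) = 36/217 - 6*U³/47)
-330154 - f(v(18)) = -330154 - (36/217 - 6*(18 - 5/18)³/47) = -330154 - (36/217 - 6*(319/18)³/47) = -330154 - (36/217 - 6/47*32461759/5832) = -330154 - (36/217 - 32461759/45684) = -330154 - 1*(-7042557079/9913428) = -330154 + 7042557079/9913428 = -3265915350833/9913428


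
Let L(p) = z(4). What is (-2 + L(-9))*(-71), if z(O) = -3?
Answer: 355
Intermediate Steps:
L(p) = -3
(-2 + L(-9))*(-71) = (-2 - 3)*(-71) = -5*(-71) = 355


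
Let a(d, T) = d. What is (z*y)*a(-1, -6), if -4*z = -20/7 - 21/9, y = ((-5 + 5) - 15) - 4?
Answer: 2071/84 ≈ 24.655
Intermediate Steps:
y = -19 (y = (0 - 15) - 4 = -15 - 4 = -19)
z = 109/84 (z = -(-20/7 - 21/9)/4 = -(-20*1/7 - 21*1/9)/4 = -(-20/7 - 7/3)/4 = -1/4*(-109/21) = 109/84 ≈ 1.2976)
(z*y)*a(-1, -6) = ((109/84)*(-19))*(-1) = -2071/84*(-1) = 2071/84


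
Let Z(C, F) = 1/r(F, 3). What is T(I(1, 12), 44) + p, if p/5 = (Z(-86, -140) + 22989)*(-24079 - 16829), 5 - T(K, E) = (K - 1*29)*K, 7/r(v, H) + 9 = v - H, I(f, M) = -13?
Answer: -4697729161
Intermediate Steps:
r(v, H) = 7/(-9 + v - H) (r(v, H) = 7/(-9 + (v - H)) = 7/(-9 + v - H))
T(K, E) = 5 - K*(-29 + K) (T(K, E) = 5 - (K - 1*29)*K = 5 - (K - 29)*K = 5 - (-29 + K)*K = 5 - K*(-29 + K))
Z(C, F) = -12/7 + F/7 (Z(C, F) = 1/(7/(-9 + F - 1*3)) = 1/(7/(-9 + F - 3)) = 1/(7/(-12 + F)) = -12/7 + F/7)
p = -4697728620 (p = 5*(((-12/7 + (1/7)*(-140)) + 22989)*(-24079 - 16829)) = 5*(((-12/7 - 20) + 22989)*(-40908)) = 5*((-152/7 + 22989)*(-40908)) = 5*((160771/7)*(-40908)) = 5*(-939545724) = -4697728620)
T(I(1, 12), 44) + p = (5 - 1*(-13)**2 + 29*(-13)) - 4697728620 = (5 - 1*169 - 377) - 4697728620 = (5 - 169 - 377) - 4697728620 = -541 - 4697728620 = -4697729161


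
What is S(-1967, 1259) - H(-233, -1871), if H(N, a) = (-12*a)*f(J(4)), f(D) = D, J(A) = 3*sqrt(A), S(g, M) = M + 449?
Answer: -133004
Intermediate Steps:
S(g, M) = 449 + M
H(N, a) = -72*a (H(N, a) = (-12*a)*(3*sqrt(4)) = (-12*a)*(3*2) = -12*a*6 = -72*a)
S(-1967, 1259) - H(-233, -1871) = (449 + 1259) - (-72)*(-1871) = 1708 - 1*134712 = 1708 - 134712 = -133004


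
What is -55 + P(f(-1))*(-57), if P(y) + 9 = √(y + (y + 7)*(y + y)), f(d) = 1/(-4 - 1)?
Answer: 458 - 57*I*√73/5 ≈ 458.0 - 97.402*I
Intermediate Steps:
f(d) = -⅕ (f(d) = 1/(-5) = -⅕)
P(y) = -9 + √(y + 2*y*(7 + y)) (P(y) = -9 + √(y + (y + 7)*(y + y)) = -9 + √(y + (7 + y)*(2*y)) = -9 + √(y + 2*y*(7 + y)))
-55 + P(f(-1))*(-57) = -55 + (-9 + √(-(15 + 2*(-⅕))/5))*(-57) = -55 + (-9 + √(-(15 - ⅖)/5))*(-57) = -55 + (-9 + √(-⅕*73/5))*(-57) = -55 + (-9 + √(-73/25))*(-57) = -55 + (-9 + I*√73/5)*(-57) = -55 + (513 - 57*I*√73/5) = 458 - 57*I*√73/5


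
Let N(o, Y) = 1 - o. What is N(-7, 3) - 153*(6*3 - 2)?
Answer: -2440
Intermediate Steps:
N(-7, 3) - 153*(6*3 - 2) = (1 - 1*(-7)) - 153*(6*3 - 2) = (1 + 7) - 153*(18 - 2) = 8 - 153*16 = 8 - 2448 = -2440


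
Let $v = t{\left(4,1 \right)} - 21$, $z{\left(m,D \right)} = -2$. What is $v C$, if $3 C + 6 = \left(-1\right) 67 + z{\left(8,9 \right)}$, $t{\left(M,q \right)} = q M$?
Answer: $425$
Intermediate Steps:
$t{\left(M,q \right)} = M q$
$v = -17$ ($v = 4 \cdot 1 - 21 = 4 - 21 = -17$)
$C = -25$ ($C = -2 + \frac{\left(-1\right) 67 - 2}{3} = -2 + \frac{-67 - 2}{3} = -2 + \frac{1}{3} \left(-69\right) = -2 - 23 = -25$)
$v C = \left(-17\right) \left(-25\right) = 425$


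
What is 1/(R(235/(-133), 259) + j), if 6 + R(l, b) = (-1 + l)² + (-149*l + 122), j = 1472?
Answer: 17689/32882551 ≈ 0.00053794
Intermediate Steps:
R(l, b) = 116 + (-1 + l)² - 149*l (R(l, b) = -6 + ((-1 + l)² + (-149*l + 122)) = -6 + ((-1 + l)² + (122 - 149*l)) = -6 + (122 + (-1 + l)² - 149*l) = 116 + (-1 + l)² - 149*l)
1/(R(235/(-133), 259) + j) = 1/((117 + (235/(-133))² - 35485/(-133)) + 1472) = 1/((117 + (235*(-1/133))² - 35485*(-1)/133) + 1472) = 1/((117 + (-235/133)² - 151*(-235/133)) + 1472) = 1/((117 + 55225/17689 + 35485/133) + 1472) = 1/(6844343/17689 + 1472) = 1/(32882551/17689) = 17689/32882551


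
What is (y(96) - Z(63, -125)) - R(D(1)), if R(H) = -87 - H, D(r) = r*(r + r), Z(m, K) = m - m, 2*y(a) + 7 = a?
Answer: 267/2 ≈ 133.50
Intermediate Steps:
y(a) = -7/2 + a/2
Z(m, K) = 0
D(r) = 2*r² (D(r) = r*(2*r) = 2*r²)
(y(96) - Z(63, -125)) - R(D(1)) = ((-7/2 + (½)*96) - 1*0) - (-87 - 2*1²) = ((-7/2 + 48) + 0) - (-87 - 2) = (89/2 + 0) - (-87 - 1*2) = 89/2 - (-87 - 2) = 89/2 - 1*(-89) = 89/2 + 89 = 267/2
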